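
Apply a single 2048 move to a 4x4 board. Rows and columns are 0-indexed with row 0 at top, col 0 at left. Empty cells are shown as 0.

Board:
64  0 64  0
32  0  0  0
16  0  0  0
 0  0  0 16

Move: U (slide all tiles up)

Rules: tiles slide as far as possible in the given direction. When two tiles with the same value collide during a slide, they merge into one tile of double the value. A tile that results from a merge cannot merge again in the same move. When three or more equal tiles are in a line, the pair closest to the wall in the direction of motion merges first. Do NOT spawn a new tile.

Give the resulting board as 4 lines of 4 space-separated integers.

Answer: 64  0 64 16
32  0  0  0
16  0  0  0
 0  0  0  0

Derivation:
Slide up:
col 0: [64, 32, 16, 0] -> [64, 32, 16, 0]
col 1: [0, 0, 0, 0] -> [0, 0, 0, 0]
col 2: [64, 0, 0, 0] -> [64, 0, 0, 0]
col 3: [0, 0, 0, 16] -> [16, 0, 0, 0]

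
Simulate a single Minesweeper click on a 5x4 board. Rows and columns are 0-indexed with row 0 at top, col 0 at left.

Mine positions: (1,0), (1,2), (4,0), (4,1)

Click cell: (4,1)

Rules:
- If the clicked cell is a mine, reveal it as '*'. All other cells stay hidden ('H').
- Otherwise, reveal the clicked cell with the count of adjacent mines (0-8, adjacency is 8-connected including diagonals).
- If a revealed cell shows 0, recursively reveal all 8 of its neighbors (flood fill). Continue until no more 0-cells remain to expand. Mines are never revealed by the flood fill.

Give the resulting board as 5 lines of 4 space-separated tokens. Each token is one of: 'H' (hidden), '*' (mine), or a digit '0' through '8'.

H H H H
H H H H
H H H H
H H H H
H * H H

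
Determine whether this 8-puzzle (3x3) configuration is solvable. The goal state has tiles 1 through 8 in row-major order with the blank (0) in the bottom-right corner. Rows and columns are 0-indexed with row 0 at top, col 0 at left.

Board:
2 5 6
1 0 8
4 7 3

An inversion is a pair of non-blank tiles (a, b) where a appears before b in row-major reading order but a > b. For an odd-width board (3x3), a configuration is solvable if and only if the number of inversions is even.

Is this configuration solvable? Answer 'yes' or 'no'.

Inversions (pairs i<j in row-major order where tile[i] > tile[j] > 0): 12
12 is even, so the puzzle is solvable.

Answer: yes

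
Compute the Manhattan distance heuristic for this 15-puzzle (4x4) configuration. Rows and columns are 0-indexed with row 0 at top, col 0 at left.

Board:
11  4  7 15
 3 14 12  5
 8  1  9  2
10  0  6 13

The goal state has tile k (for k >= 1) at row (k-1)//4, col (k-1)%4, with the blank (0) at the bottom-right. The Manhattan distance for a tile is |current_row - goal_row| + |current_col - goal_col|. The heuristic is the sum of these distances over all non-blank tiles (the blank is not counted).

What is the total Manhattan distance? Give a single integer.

Answer: 42

Derivation:
Tile 11: (0,0)->(2,2) = 4
Tile 4: (0,1)->(0,3) = 2
Tile 7: (0,2)->(1,2) = 1
Tile 15: (0,3)->(3,2) = 4
Tile 3: (1,0)->(0,2) = 3
Tile 14: (1,1)->(3,1) = 2
Tile 12: (1,2)->(2,3) = 2
Tile 5: (1,3)->(1,0) = 3
Tile 8: (2,0)->(1,3) = 4
Tile 1: (2,1)->(0,0) = 3
Tile 9: (2,2)->(2,0) = 2
Tile 2: (2,3)->(0,1) = 4
Tile 10: (3,0)->(2,1) = 2
Tile 6: (3,2)->(1,1) = 3
Tile 13: (3,3)->(3,0) = 3
Sum: 4 + 2 + 1 + 4 + 3 + 2 + 2 + 3 + 4 + 3 + 2 + 4 + 2 + 3 + 3 = 42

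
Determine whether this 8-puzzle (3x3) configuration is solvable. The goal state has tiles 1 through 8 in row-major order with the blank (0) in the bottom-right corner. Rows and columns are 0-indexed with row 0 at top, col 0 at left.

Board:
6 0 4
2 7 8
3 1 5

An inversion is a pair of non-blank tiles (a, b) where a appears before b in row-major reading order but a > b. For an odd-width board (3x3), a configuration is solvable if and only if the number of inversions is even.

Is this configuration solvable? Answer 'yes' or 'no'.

Inversions (pairs i<j in row-major order where tile[i] > tile[j] > 0): 16
16 is even, so the puzzle is solvable.

Answer: yes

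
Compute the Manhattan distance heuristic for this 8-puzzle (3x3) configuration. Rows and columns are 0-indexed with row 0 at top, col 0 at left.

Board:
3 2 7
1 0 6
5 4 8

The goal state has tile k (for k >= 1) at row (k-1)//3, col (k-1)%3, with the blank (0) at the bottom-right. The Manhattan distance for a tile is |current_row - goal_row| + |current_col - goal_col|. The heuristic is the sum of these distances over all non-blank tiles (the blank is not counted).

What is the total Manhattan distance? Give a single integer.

Answer: 12

Derivation:
Tile 3: at (0,0), goal (0,2), distance |0-0|+|0-2| = 2
Tile 2: at (0,1), goal (0,1), distance |0-0|+|1-1| = 0
Tile 7: at (0,2), goal (2,0), distance |0-2|+|2-0| = 4
Tile 1: at (1,0), goal (0,0), distance |1-0|+|0-0| = 1
Tile 6: at (1,2), goal (1,2), distance |1-1|+|2-2| = 0
Tile 5: at (2,0), goal (1,1), distance |2-1|+|0-1| = 2
Tile 4: at (2,1), goal (1,0), distance |2-1|+|1-0| = 2
Tile 8: at (2,2), goal (2,1), distance |2-2|+|2-1| = 1
Sum: 2 + 0 + 4 + 1 + 0 + 2 + 2 + 1 = 12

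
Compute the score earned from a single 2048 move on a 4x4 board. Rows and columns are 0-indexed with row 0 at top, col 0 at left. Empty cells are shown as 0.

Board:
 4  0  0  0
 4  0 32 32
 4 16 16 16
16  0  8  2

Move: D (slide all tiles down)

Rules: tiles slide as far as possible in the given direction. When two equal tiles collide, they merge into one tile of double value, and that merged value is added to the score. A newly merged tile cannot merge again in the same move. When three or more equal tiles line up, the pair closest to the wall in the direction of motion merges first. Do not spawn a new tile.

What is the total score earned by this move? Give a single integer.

Answer: 8

Derivation:
Slide down:
col 0: [4, 4, 4, 16] -> [0, 4, 8, 16]  score +8 (running 8)
col 1: [0, 0, 16, 0] -> [0, 0, 0, 16]  score +0 (running 8)
col 2: [0, 32, 16, 8] -> [0, 32, 16, 8]  score +0 (running 8)
col 3: [0, 32, 16, 2] -> [0, 32, 16, 2]  score +0 (running 8)
Board after move:
 0  0  0  0
 4  0 32 32
 8  0 16 16
16 16  8  2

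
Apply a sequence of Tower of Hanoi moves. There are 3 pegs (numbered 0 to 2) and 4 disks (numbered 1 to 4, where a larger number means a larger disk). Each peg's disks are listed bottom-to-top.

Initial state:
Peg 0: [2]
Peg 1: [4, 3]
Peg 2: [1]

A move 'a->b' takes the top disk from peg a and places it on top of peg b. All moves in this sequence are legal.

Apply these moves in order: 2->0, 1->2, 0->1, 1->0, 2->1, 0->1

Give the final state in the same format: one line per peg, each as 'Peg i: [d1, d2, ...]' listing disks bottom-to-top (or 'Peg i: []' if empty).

After move 1 (2->0):
Peg 0: [2, 1]
Peg 1: [4, 3]
Peg 2: []

After move 2 (1->2):
Peg 0: [2, 1]
Peg 1: [4]
Peg 2: [3]

After move 3 (0->1):
Peg 0: [2]
Peg 1: [4, 1]
Peg 2: [3]

After move 4 (1->0):
Peg 0: [2, 1]
Peg 1: [4]
Peg 2: [3]

After move 5 (2->1):
Peg 0: [2, 1]
Peg 1: [4, 3]
Peg 2: []

After move 6 (0->1):
Peg 0: [2]
Peg 1: [4, 3, 1]
Peg 2: []

Answer: Peg 0: [2]
Peg 1: [4, 3, 1]
Peg 2: []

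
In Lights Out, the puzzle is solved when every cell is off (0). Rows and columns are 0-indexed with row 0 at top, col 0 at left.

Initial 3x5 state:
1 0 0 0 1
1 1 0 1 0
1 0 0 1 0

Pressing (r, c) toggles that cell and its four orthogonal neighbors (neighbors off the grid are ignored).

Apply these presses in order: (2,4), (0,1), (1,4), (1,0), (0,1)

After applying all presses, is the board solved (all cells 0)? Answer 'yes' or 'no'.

After press 1 at (2,4):
1 0 0 0 1
1 1 0 1 1
1 0 0 0 1

After press 2 at (0,1):
0 1 1 0 1
1 0 0 1 1
1 0 0 0 1

After press 3 at (1,4):
0 1 1 0 0
1 0 0 0 0
1 0 0 0 0

After press 4 at (1,0):
1 1 1 0 0
0 1 0 0 0
0 0 0 0 0

After press 5 at (0,1):
0 0 0 0 0
0 0 0 0 0
0 0 0 0 0

Lights still on: 0

Answer: yes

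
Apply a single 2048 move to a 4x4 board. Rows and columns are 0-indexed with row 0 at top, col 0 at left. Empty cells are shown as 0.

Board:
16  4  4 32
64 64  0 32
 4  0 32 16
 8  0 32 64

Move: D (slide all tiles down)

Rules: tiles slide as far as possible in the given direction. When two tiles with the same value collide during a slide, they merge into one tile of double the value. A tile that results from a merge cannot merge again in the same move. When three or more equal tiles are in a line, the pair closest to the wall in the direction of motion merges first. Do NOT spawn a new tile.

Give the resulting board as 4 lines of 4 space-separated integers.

Slide down:
col 0: [16, 64, 4, 8] -> [16, 64, 4, 8]
col 1: [4, 64, 0, 0] -> [0, 0, 4, 64]
col 2: [4, 0, 32, 32] -> [0, 0, 4, 64]
col 3: [32, 32, 16, 64] -> [0, 64, 16, 64]

Answer: 16  0  0  0
64  0  0 64
 4  4  4 16
 8 64 64 64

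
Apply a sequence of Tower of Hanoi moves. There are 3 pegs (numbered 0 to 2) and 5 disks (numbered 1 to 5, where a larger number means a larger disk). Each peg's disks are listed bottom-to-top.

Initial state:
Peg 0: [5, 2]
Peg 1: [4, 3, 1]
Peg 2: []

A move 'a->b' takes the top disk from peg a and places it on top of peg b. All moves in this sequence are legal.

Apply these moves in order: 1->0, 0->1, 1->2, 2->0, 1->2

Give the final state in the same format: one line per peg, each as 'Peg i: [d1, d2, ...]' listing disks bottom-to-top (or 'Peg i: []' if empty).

After move 1 (1->0):
Peg 0: [5, 2, 1]
Peg 1: [4, 3]
Peg 2: []

After move 2 (0->1):
Peg 0: [5, 2]
Peg 1: [4, 3, 1]
Peg 2: []

After move 3 (1->2):
Peg 0: [5, 2]
Peg 1: [4, 3]
Peg 2: [1]

After move 4 (2->0):
Peg 0: [5, 2, 1]
Peg 1: [4, 3]
Peg 2: []

After move 5 (1->2):
Peg 0: [5, 2, 1]
Peg 1: [4]
Peg 2: [3]

Answer: Peg 0: [5, 2, 1]
Peg 1: [4]
Peg 2: [3]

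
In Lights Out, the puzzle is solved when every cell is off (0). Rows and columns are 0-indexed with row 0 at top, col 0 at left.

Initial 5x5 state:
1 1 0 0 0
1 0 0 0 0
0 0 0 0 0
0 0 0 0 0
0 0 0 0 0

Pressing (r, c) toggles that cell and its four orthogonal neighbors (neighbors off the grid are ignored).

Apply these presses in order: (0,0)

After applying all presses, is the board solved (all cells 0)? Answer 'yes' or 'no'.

Answer: yes

Derivation:
After press 1 at (0,0):
0 0 0 0 0
0 0 0 0 0
0 0 0 0 0
0 0 0 0 0
0 0 0 0 0

Lights still on: 0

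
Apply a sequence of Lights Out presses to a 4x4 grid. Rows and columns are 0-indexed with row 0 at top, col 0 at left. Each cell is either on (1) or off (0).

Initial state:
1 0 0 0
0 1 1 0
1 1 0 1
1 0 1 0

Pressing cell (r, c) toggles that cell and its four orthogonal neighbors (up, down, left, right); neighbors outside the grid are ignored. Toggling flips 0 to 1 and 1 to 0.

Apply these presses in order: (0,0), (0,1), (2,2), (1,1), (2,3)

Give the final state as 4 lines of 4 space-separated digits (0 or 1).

Answer: 1 1 1 0
0 1 1 1
1 1 0 1
1 0 0 1

Derivation:
After press 1 at (0,0):
0 1 0 0
1 1 1 0
1 1 0 1
1 0 1 0

After press 2 at (0,1):
1 0 1 0
1 0 1 0
1 1 0 1
1 0 1 0

After press 3 at (2,2):
1 0 1 0
1 0 0 0
1 0 1 0
1 0 0 0

After press 4 at (1,1):
1 1 1 0
0 1 1 0
1 1 1 0
1 0 0 0

After press 5 at (2,3):
1 1 1 0
0 1 1 1
1 1 0 1
1 0 0 1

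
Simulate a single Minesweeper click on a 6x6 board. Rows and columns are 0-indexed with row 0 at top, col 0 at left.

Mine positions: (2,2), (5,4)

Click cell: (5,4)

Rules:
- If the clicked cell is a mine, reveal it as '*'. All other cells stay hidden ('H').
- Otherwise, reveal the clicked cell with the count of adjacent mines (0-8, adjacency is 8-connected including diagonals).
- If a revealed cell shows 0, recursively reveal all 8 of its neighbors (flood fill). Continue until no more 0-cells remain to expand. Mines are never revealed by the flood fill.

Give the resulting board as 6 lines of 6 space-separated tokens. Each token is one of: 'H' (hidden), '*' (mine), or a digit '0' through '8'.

H H H H H H
H H H H H H
H H H H H H
H H H H H H
H H H H H H
H H H H * H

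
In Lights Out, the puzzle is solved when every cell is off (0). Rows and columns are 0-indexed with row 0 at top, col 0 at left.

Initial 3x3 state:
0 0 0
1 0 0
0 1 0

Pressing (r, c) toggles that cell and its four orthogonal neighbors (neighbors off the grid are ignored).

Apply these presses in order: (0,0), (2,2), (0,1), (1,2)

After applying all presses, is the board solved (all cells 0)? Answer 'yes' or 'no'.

After press 1 at (0,0):
1 1 0
0 0 0
0 1 0

After press 2 at (2,2):
1 1 0
0 0 1
0 0 1

After press 3 at (0,1):
0 0 1
0 1 1
0 0 1

After press 4 at (1,2):
0 0 0
0 0 0
0 0 0

Lights still on: 0

Answer: yes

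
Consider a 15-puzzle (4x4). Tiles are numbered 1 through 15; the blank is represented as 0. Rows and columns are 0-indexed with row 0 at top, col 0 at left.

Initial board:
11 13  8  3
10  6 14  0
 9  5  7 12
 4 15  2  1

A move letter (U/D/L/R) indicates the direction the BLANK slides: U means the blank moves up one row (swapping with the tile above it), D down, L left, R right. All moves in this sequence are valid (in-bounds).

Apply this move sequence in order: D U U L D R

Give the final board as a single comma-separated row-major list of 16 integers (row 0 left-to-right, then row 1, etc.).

Answer: 11, 13, 14, 8, 10, 6, 3, 0, 9, 5, 7, 12, 4, 15, 2, 1

Derivation:
After move 1 (D):
11 13  8  3
10  6 14 12
 9  5  7  0
 4 15  2  1

After move 2 (U):
11 13  8  3
10  6 14  0
 9  5  7 12
 4 15  2  1

After move 3 (U):
11 13  8  0
10  6 14  3
 9  5  7 12
 4 15  2  1

After move 4 (L):
11 13  0  8
10  6 14  3
 9  5  7 12
 4 15  2  1

After move 5 (D):
11 13 14  8
10  6  0  3
 9  5  7 12
 4 15  2  1

After move 6 (R):
11 13 14  8
10  6  3  0
 9  5  7 12
 4 15  2  1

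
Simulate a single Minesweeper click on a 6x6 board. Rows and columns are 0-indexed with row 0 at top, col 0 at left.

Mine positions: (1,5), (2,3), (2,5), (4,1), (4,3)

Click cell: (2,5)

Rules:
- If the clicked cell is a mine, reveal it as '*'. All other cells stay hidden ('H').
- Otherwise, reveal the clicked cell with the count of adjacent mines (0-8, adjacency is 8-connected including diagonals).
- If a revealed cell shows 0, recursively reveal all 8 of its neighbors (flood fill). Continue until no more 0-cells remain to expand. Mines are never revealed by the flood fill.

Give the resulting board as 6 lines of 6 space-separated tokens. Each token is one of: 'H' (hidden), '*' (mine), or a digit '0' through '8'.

H H H H H H
H H H H H H
H H H H H *
H H H H H H
H H H H H H
H H H H H H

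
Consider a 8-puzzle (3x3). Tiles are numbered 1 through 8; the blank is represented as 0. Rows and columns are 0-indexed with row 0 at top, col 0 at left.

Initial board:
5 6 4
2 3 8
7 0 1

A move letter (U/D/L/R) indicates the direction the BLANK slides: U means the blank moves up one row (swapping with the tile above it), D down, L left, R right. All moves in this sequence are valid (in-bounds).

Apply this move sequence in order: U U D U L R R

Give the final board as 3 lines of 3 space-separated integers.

After move 1 (U):
5 6 4
2 0 8
7 3 1

After move 2 (U):
5 0 4
2 6 8
7 3 1

After move 3 (D):
5 6 4
2 0 8
7 3 1

After move 4 (U):
5 0 4
2 6 8
7 3 1

After move 5 (L):
0 5 4
2 6 8
7 3 1

After move 6 (R):
5 0 4
2 6 8
7 3 1

After move 7 (R):
5 4 0
2 6 8
7 3 1

Answer: 5 4 0
2 6 8
7 3 1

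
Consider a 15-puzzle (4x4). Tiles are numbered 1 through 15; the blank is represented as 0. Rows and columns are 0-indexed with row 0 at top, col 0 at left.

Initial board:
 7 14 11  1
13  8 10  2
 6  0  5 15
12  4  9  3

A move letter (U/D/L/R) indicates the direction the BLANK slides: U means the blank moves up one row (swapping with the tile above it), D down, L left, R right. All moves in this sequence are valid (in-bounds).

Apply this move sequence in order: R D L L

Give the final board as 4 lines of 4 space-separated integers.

Answer:  7 14 11  1
13  8 10  2
 6  5  9 15
 0 12  4  3

Derivation:
After move 1 (R):
 7 14 11  1
13  8 10  2
 6  5  0 15
12  4  9  3

After move 2 (D):
 7 14 11  1
13  8 10  2
 6  5  9 15
12  4  0  3

After move 3 (L):
 7 14 11  1
13  8 10  2
 6  5  9 15
12  0  4  3

After move 4 (L):
 7 14 11  1
13  8 10  2
 6  5  9 15
 0 12  4  3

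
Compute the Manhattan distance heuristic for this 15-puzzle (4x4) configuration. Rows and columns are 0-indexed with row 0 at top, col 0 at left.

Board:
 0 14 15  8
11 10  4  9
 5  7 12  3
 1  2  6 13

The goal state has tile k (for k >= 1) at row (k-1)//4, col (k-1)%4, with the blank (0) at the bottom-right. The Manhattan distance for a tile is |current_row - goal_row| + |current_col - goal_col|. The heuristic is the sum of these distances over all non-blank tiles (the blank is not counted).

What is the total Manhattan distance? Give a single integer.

Answer: 36

Derivation:
Tile 14: (0,1)->(3,1) = 3
Tile 15: (0,2)->(3,2) = 3
Tile 8: (0,3)->(1,3) = 1
Tile 11: (1,0)->(2,2) = 3
Tile 10: (1,1)->(2,1) = 1
Tile 4: (1,2)->(0,3) = 2
Tile 9: (1,3)->(2,0) = 4
Tile 5: (2,0)->(1,0) = 1
Tile 7: (2,1)->(1,2) = 2
Tile 12: (2,2)->(2,3) = 1
Tile 3: (2,3)->(0,2) = 3
Tile 1: (3,0)->(0,0) = 3
Tile 2: (3,1)->(0,1) = 3
Tile 6: (3,2)->(1,1) = 3
Tile 13: (3,3)->(3,0) = 3
Sum: 3 + 3 + 1 + 3 + 1 + 2 + 4 + 1 + 2 + 1 + 3 + 3 + 3 + 3 + 3 = 36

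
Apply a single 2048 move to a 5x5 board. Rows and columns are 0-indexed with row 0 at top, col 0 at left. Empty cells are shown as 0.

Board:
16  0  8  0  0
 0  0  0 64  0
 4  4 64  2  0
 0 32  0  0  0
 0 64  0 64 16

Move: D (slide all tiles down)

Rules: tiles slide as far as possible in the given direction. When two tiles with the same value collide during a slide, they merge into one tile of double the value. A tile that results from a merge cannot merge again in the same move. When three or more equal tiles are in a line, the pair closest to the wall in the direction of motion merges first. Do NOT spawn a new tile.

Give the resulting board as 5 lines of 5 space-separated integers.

Answer:  0  0  0  0  0
 0  0  0  0  0
 0  4  0 64  0
16 32  8  2  0
 4 64 64 64 16

Derivation:
Slide down:
col 0: [16, 0, 4, 0, 0] -> [0, 0, 0, 16, 4]
col 1: [0, 0, 4, 32, 64] -> [0, 0, 4, 32, 64]
col 2: [8, 0, 64, 0, 0] -> [0, 0, 0, 8, 64]
col 3: [0, 64, 2, 0, 64] -> [0, 0, 64, 2, 64]
col 4: [0, 0, 0, 0, 16] -> [0, 0, 0, 0, 16]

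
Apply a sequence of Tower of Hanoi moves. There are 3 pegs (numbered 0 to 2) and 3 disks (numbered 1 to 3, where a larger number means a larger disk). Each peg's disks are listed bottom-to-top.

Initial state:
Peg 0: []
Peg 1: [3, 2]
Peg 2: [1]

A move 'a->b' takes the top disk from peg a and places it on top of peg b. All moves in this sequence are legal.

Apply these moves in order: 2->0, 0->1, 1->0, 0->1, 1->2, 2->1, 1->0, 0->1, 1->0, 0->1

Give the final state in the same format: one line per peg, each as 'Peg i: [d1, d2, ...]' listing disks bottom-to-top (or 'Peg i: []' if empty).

Answer: Peg 0: []
Peg 1: [3, 2, 1]
Peg 2: []

Derivation:
After move 1 (2->0):
Peg 0: [1]
Peg 1: [3, 2]
Peg 2: []

After move 2 (0->1):
Peg 0: []
Peg 1: [3, 2, 1]
Peg 2: []

After move 3 (1->0):
Peg 0: [1]
Peg 1: [3, 2]
Peg 2: []

After move 4 (0->1):
Peg 0: []
Peg 1: [3, 2, 1]
Peg 2: []

After move 5 (1->2):
Peg 0: []
Peg 1: [3, 2]
Peg 2: [1]

After move 6 (2->1):
Peg 0: []
Peg 1: [3, 2, 1]
Peg 2: []

After move 7 (1->0):
Peg 0: [1]
Peg 1: [3, 2]
Peg 2: []

After move 8 (0->1):
Peg 0: []
Peg 1: [3, 2, 1]
Peg 2: []

After move 9 (1->0):
Peg 0: [1]
Peg 1: [3, 2]
Peg 2: []

After move 10 (0->1):
Peg 0: []
Peg 1: [3, 2, 1]
Peg 2: []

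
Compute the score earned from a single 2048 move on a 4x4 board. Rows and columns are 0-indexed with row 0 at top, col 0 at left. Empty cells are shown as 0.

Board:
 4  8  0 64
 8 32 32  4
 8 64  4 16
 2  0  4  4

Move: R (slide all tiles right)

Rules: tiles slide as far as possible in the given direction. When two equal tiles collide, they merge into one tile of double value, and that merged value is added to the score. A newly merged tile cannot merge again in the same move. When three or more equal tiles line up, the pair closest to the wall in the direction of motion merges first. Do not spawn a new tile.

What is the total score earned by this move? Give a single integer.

Answer: 72

Derivation:
Slide right:
row 0: [4, 8, 0, 64] -> [0, 4, 8, 64]  score +0 (running 0)
row 1: [8, 32, 32, 4] -> [0, 8, 64, 4]  score +64 (running 64)
row 2: [8, 64, 4, 16] -> [8, 64, 4, 16]  score +0 (running 64)
row 3: [2, 0, 4, 4] -> [0, 0, 2, 8]  score +8 (running 72)
Board after move:
 0  4  8 64
 0  8 64  4
 8 64  4 16
 0  0  2  8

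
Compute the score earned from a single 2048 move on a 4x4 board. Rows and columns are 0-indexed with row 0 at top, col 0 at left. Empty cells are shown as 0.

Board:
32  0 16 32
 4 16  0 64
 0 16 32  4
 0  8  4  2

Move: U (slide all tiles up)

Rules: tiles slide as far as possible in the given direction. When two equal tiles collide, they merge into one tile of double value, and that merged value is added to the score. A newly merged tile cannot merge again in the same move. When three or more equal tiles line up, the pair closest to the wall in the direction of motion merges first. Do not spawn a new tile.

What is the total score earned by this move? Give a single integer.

Answer: 32

Derivation:
Slide up:
col 0: [32, 4, 0, 0] -> [32, 4, 0, 0]  score +0 (running 0)
col 1: [0, 16, 16, 8] -> [32, 8, 0, 0]  score +32 (running 32)
col 2: [16, 0, 32, 4] -> [16, 32, 4, 0]  score +0 (running 32)
col 3: [32, 64, 4, 2] -> [32, 64, 4, 2]  score +0 (running 32)
Board after move:
32 32 16 32
 4  8 32 64
 0  0  4  4
 0  0  0  2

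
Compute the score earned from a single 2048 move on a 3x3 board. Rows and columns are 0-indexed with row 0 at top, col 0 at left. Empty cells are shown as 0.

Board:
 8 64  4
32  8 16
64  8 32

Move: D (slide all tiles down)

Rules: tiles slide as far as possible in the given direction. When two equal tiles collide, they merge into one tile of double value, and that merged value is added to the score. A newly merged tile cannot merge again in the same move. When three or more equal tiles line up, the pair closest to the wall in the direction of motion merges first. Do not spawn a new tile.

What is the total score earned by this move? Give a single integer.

Answer: 16

Derivation:
Slide down:
col 0: [8, 32, 64] -> [8, 32, 64]  score +0 (running 0)
col 1: [64, 8, 8] -> [0, 64, 16]  score +16 (running 16)
col 2: [4, 16, 32] -> [4, 16, 32]  score +0 (running 16)
Board after move:
 8  0  4
32 64 16
64 16 32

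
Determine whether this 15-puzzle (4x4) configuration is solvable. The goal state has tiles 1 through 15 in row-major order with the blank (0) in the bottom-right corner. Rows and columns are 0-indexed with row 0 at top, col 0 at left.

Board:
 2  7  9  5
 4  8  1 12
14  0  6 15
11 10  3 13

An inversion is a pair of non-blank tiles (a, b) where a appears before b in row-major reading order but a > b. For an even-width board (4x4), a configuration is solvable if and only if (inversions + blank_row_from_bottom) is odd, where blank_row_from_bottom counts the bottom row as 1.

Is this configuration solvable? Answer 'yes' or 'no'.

Answer: yes

Derivation:
Inversions: 37
Blank is in row 2 (0-indexed from top), which is row 2 counting from the bottom (bottom = 1).
37 + 2 = 39, which is odd, so the puzzle is solvable.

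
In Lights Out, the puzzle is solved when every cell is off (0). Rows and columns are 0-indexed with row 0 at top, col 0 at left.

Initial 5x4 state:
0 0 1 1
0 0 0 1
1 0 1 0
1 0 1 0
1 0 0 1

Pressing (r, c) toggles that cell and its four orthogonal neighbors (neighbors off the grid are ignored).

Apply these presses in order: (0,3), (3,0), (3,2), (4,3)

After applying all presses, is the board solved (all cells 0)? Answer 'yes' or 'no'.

Answer: yes

Derivation:
After press 1 at (0,3):
0 0 0 0
0 0 0 0
1 0 1 0
1 0 1 0
1 0 0 1

After press 2 at (3,0):
0 0 0 0
0 0 0 0
0 0 1 0
0 1 1 0
0 0 0 1

After press 3 at (3,2):
0 0 0 0
0 0 0 0
0 0 0 0
0 0 0 1
0 0 1 1

After press 4 at (4,3):
0 0 0 0
0 0 0 0
0 0 0 0
0 0 0 0
0 0 0 0

Lights still on: 0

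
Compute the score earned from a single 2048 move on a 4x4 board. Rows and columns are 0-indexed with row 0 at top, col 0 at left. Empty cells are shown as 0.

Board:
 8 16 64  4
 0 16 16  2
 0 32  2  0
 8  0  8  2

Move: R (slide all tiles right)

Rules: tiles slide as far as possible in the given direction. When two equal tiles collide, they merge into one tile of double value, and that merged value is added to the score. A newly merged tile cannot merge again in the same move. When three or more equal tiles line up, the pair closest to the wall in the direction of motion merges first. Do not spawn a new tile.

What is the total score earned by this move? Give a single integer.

Slide right:
row 0: [8, 16, 64, 4] -> [8, 16, 64, 4]  score +0 (running 0)
row 1: [0, 16, 16, 2] -> [0, 0, 32, 2]  score +32 (running 32)
row 2: [0, 32, 2, 0] -> [0, 0, 32, 2]  score +0 (running 32)
row 3: [8, 0, 8, 2] -> [0, 0, 16, 2]  score +16 (running 48)
Board after move:
 8 16 64  4
 0  0 32  2
 0  0 32  2
 0  0 16  2

Answer: 48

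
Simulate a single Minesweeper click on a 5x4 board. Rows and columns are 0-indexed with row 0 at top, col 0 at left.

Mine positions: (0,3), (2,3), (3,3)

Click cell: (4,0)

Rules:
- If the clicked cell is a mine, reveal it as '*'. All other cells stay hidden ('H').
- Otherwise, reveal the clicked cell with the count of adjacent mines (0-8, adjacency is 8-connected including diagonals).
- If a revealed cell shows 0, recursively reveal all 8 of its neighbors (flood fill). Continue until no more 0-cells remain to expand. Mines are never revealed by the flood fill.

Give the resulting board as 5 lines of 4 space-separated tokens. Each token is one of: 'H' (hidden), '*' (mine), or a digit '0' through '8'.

0 0 1 H
0 0 2 H
0 0 2 H
0 0 2 H
0 0 1 H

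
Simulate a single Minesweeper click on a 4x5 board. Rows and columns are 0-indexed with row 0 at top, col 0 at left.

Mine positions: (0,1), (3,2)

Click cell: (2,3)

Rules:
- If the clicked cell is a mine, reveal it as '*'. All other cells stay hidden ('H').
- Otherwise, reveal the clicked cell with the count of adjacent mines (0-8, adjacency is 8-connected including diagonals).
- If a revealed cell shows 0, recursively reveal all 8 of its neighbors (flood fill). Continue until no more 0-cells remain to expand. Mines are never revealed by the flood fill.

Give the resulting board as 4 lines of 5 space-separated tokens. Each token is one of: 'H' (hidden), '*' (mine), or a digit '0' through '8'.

H H H H H
H H H H H
H H H 1 H
H H H H H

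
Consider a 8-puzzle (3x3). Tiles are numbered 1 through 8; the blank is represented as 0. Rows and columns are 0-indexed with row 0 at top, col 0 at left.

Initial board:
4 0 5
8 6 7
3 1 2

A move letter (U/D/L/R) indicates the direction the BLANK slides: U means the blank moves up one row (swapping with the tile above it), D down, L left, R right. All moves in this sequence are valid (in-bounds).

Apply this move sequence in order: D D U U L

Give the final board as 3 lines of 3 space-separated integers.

After move 1 (D):
4 6 5
8 0 7
3 1 2

After move 2 (D):
4 6 5
8 1 7
3 0 2

After move 3 (U):
4 6 5
8 0 7
3 1 2

After move 4 (U):
4 0 5
8 6 7
3 1 2

After move 5 (L):
0 4 5
8 6 7
3 1 2

Answer: 0 4 5
8 6 7
3 1 2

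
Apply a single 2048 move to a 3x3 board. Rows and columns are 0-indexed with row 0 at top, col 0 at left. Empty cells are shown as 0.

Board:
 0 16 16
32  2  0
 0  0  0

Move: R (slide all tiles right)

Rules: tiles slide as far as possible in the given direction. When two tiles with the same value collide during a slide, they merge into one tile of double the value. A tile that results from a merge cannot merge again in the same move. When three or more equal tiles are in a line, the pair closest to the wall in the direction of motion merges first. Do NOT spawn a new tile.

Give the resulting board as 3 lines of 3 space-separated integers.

Slide right:
row 0: [0, 16, 16] -> [0, 0, 32]
row 1: [32, 2, 0] -> [0, 32, 2]
row 2: [0, 0, 0] -> [0, 0, 0]

Answer:  0  0 32
 0 32  2
 0  0  0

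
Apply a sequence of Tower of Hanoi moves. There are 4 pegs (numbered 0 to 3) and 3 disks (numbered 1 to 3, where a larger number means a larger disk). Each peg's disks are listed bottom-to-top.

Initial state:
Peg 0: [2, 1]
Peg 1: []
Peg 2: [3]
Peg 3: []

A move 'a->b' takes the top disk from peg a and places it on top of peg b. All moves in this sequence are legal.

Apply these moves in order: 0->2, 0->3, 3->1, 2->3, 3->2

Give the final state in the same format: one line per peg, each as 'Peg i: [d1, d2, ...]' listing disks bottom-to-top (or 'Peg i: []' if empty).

After move 1 (0->2):
Peg 0: [2]
Peg 1: []
Peg 2: [3, 1]
Peg 3: []

After move 2 (0->3):
Peg 0: []
Peg 1: []
Peg 2: [3, 1]
Peg 3: [2]

After move 3 (3->1):
Peg 0: []
Peg 1: [2]
Peg 2: [3, 1]
Peg 3: []

After move 4 (2->3):
Peg 0: []
Peg 1: [2]
Peg 2: [3]
Peg 3: [1]

After move 5 (3->2):
Peg 0: []
Peg 1: [2]
Peg 2: [3, 1]
Peg 3: []

Answer: Peg 0: []
Peg 1: [2]
Peg 2: [3, 1]
Peg 3: []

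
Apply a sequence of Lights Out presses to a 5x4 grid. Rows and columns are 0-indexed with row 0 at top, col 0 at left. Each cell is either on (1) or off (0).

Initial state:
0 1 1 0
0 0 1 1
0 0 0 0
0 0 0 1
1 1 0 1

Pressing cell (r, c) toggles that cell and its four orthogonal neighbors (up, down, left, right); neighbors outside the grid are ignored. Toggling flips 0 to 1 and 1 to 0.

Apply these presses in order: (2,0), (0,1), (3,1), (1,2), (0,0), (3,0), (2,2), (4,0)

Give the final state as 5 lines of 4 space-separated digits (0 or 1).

After press 1 at (2,0):
0 1 1 0
1 0 1 1
1 1 0 0
1 0 0 1
1 1 0 1

After press 2 at (0,1):
1 0 0 0
1 1 1 1
1 1 0 0
1 0 0 1
1 1 0 1

After press 3 at (3,1):
1 0 0 0
1 1 1 1
1 0 0 0
0 1 1 1
1 0 0 1

After press 4 at (1,2):
1 0 1 0
1 0 0 0
1 0 1 0
0 1 1 1
1 0 0 1

After press 5 at (0,0):
0 1 1 0
0 0 0 0
1 0 1 0
0 1 1 1
1 0 0 1

After press 6 at (3,0):
0 1 1 0
0 0 0 0
0 0 1 0
1 0 1 1
0 0 0 1

After press 7 at (2,2):
0 1 1 0
0 0 1 0
0 1 0 1
1 0 0 1
0 0 0 1

After press 8 at (4,0):
0 1 1 0
0 0 1 0
0 1 0 1
0 0 0 1
1 1 0 1

Answer: 0 1 1 0
0 0 1 0
0 1 0 1
0 0 0 1
1 1 0 1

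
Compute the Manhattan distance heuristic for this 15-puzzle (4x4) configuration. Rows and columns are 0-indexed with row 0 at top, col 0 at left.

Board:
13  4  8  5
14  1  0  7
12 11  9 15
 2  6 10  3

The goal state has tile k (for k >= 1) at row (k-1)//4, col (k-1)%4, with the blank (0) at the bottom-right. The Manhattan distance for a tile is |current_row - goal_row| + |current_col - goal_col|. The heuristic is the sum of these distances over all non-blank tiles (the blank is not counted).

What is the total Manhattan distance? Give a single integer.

Answer: 37

Derivation:
Tile 13: at (0,0), goal (3,0), distance |0-3|+|0-0| = 3
Tile 4: at (0,1), goal (0,3), distance |0-0|+|1-3| = 2
Tile 8: at (0,2), goal (1,3), distance |0-1|+|2-3| = 2
Tile 5: at (0,3), goal (1,0), distance |0-1|+|3-0| = 4
Tile 14: at (1,0), goal (3,1), distance |1-3|+|0-1| = 3
Tile 1: at (1,1), goal (0,0), distance |1-0|+|1-0| = 2
Tile 7: at (1,3), goal (1,2), distance |1-1|+|3-2| = 1
Tile 12: at (2,0), goal (2,3), distance |2-2|+|0-3| = 3
Tile 11: at (2,1), goal (2,2), distance |2-2|+|1-2| = 1
Tile 9: at (2,2), goal (2,0), distance |2-2|+|2-0| = 2
Tile 15: at (2,3), goal (3,2), distance |2-3|+|3-2| = 2
Tile 2: at (3,0), goal (0,1), distance |3-0|+|0-1| = 4
Tile 6: at (3,1), goal (1,1), distance |3-1|+|1-1| = 2
Tile 10: at (3,2), goal (2,1), distance |3-2|+|2-1| = 2
Tile 3: at (3,3), goal (0,2), distance |3-0|+|3-2| = 4
Sum: 3 + 2 + 2 + 4 + 3 + 2 + 1 + 3 + 1 + 2 + 2 + 4 + 2 + 2 + 4 = 37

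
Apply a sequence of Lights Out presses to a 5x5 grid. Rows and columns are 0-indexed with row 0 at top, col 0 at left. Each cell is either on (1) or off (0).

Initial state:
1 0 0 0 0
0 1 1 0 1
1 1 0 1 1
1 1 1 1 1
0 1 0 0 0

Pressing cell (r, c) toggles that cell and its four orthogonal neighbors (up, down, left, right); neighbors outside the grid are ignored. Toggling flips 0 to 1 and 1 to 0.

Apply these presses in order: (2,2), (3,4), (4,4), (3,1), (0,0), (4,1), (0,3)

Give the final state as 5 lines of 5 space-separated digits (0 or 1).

After press 1 at (2,2):
1 0 0 0 0
0 1 0 0 1
1 0 1 0 1
1 1 0 1 1
0 1 0 0 0

After press 2 at (3,4):
1 0 0 0 0
0 1 0 0 1
1 0 1 0 0
1 1 0 0 0
0 1 0 0 1

After press 3 at (4,4):
1 0 0 0 0
0 1 0 0 1
1 0 1 0 0
1 1 0 0 1
0 1 0 1 0

After press 4 at (3,1):
1 0 0 0 0
0 1 0 0 1
1 1 1 0 0
0 0 1 0 1
0 0 0 1 0

After press 5 at (0,0):
0 1 0 0 0
1 1 0 0 1
1 1 1 0 0
0 0 1 0 1
0 0 0 1 0

After press 6 at (4,1):
0 1 0 0 0
1 1 0 0 1
1 1 1 0 0
0 1 1 0 1
1 1 1 1 0

After press 7 at (0,3):
0 1 1 1 1
1 1 0 1 1
1 1 1 0 0
0 1 1 0 1
1 1 1 1 0

Answer: 0 1 1 1 1
1 1 0 1 1
1 1 1 0 0
0 1 1 0 1
1 1 1 1 0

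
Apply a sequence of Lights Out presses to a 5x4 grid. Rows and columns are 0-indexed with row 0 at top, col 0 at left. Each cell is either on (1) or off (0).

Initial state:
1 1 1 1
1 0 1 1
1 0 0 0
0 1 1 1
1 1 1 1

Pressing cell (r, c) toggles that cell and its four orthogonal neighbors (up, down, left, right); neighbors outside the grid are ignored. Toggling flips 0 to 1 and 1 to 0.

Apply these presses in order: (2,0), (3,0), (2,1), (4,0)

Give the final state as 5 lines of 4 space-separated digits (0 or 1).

Answer: 1 1 1 1
0 1 1 1
0 0 1 0
1 1 1 1
1 0 1 1

Derivation:
After press 1 at (2,0):
1 1 1 1
0 0 1 1
0 1 0 0
1 1 1 1
1 1 1 1

After press 2 at (3,0):
1 1 1 1
0 0 1 1
1 1 0 0
0 0 1 1
0 1 1 1

After press 3 at (2,1):
1 1 1 1
0 1 1 1
0 0 1 0
0 1 1 1
0 1 1 1

After press 4 at (4,0):
1 1 1 1
0 1 1 1
0 0 1 0
1 1 1 1
1 0 1 1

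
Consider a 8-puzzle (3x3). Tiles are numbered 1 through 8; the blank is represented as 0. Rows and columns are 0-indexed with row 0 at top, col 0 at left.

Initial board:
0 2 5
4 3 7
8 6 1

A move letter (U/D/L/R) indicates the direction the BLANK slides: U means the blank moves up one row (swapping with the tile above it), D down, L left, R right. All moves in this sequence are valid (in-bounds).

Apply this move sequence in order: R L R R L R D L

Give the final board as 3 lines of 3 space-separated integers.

After move 1 (R):
2 0 5
4 3 7
8 6 1

After move 2 (L):
0 2 5
4 3 7
8 6 1

After move 3 (R):
2 0 5
4 3 7
8 6 1

After move 4 (R):
2 5 0
4 3 7
8 6 1

After move 5 (L):
2 0 5
4 3 7
8 6 1

After move 6 (R):
2 5 0
4 3 7
8 6 1

After move 7 (D):
2 5 7
4 3 0
8 6 1

After move 8 (L):
2 5 7
4 0 3
8 6 1

Answer: 2 5 7
4 0 3
8 6 1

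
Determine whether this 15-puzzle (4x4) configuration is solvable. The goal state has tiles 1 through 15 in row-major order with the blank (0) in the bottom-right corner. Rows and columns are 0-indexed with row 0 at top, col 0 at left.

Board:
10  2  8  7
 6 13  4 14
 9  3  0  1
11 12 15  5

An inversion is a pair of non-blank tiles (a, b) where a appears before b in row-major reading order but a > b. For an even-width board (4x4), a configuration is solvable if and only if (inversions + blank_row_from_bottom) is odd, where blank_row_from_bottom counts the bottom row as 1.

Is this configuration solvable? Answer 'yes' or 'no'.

Answer: yes

Derivation:
Inversions: 47
Blank is in row 2 (0-indexed from top), which is row 2 counting from the bottom (bottom = 1).
47 + 2 = 49, which is odd, so the puzzle is solvable.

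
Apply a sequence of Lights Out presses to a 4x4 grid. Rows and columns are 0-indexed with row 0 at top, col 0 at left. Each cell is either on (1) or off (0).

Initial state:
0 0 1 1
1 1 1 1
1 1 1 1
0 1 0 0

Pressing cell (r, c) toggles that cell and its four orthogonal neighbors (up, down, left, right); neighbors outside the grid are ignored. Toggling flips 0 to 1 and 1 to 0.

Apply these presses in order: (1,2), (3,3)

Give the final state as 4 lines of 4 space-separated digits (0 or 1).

After press 1 at (1,2):
0 0 0 1
1 0 0 0
1 1 0 1
0 1 0 0

After press 2 at (3,3):
0 0 0 1
1 0 0 0
1 1 0 0
0 1 1 1

Answer: 0 0 0 1
1 0 0 0
1 1 0 0
0 1 1 1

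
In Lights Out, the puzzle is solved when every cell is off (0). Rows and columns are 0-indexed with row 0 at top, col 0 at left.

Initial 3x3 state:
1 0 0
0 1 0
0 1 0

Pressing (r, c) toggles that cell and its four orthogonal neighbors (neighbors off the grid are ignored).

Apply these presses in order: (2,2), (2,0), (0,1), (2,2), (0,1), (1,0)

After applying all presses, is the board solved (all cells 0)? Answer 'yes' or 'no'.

Answer: yes

Derivation:
After press 1 at (2,2):
1 0 0
0 1 1
0 0 1

After press 2 at (2,0):
1 0 0
1 1 1
1 1 1

After press 3 at (0,1):
0 1 1
1 0 1
1 1 1

After press 4 at (2,2):
0 1 1
1 0 0
1 0 0

After press 5 at (0,1):
1 0 0
1 1 0
1 0 0

After press 6 at (1,0):
0 0 0
0 0 0
0 0 0

Lights still on: 0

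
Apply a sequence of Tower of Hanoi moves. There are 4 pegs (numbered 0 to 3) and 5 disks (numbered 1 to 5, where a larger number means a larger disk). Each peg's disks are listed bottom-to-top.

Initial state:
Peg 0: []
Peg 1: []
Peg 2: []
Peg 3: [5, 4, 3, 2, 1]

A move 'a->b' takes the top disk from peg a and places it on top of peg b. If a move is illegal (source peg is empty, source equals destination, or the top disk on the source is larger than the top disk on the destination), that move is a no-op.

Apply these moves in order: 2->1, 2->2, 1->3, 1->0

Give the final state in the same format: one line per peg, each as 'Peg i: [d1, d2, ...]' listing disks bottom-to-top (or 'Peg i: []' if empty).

Answer: Peg 0: []
Peg 1: []
Peg 2: []
Peg 3: [5, 4, 3, 2, 1]

Derivation:
After move 1 (2->1):
Peg 0: []
Peg 1: []
Peg 2: []
Peg 3: [5, 4, 3, 2, 1]

After move 2 (2->2):
Peg 0: []
Peg 1: []
Peg 2: []
Peg 3: [5, 4, 3, 2, 1]

After move 3 (1->3):
Peg 0: []
Peg 1: []
Peg 2: []
Peg 3: [5, 4, 3, 2, 1]

After move 4 (1->0):
Peg 0: []
Peg 1: []
Peg 2: []
Peg 3: [5, 4, 3, 2, 1]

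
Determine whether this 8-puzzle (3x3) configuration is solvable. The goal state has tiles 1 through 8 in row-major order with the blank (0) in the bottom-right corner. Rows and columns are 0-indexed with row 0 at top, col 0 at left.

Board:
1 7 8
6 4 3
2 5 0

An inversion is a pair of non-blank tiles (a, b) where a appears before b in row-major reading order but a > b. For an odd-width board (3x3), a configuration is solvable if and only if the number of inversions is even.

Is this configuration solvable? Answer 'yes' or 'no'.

Inversions (pairs i<j in row-major order where tile[i] > tile[j] > 0): 17
17 is odd, so the puzzle is not solvable.

Answer: no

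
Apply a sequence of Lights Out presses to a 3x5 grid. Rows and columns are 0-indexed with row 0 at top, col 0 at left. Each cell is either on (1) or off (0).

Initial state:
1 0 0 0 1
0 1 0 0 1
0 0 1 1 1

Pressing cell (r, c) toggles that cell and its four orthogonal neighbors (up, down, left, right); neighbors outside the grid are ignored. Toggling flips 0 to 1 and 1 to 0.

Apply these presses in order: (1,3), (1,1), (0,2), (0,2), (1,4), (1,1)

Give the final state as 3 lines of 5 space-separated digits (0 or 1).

After press 1 at (1,3):
1 0 0 1 1
0 1 1 1 0
0 0 1 0 1

After press 2 at (1,1):
1 1 0 1 1
1 0 0 1 0
0 1 1 0 1

After press 3 at (0,2):
1 0 1 0 1
1 0 1 1 0
0 1 1 0 1

After press 4 at (0,2):
1 1 0 1 1
1 0 0 1 0
0 1 1 0 1

After press 5 at (1,4):
1 1 0 1 0
1 0 0 0 1
0 1 1 0 0

After press 6 at (1,1):
1 0 0 1 0
0 1 1 0 1
0 0 1 0 0

Answer: 1 0 0 1 0
0 1 1 0 1
0 0 1 0 0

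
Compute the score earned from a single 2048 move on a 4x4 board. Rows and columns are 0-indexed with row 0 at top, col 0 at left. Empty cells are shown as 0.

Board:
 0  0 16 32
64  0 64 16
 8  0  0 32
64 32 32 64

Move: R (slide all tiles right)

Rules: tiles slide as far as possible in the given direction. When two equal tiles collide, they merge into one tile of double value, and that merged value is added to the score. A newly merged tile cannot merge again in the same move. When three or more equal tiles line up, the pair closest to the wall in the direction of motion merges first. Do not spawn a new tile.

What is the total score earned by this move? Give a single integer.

Slide right:
row 0: [0, 0, 16, 32] -> [0, 0, 16, 32]  score +0 (running 0)
row 1: [64, 0, 64, 16] -> [0, 0, 128, 16]  score +128 (running 128)
row 2: [8, 0, 0, 32] -> [0, 0, 8, 32]  score +0 (running 128)
row 3: [64, 32, 32, 64] -> [0, 64, 64, 64]  score +64 (running 192)
Board after move:
  0   0  16  32
  0   0 128  16
  0   0   8  32
  0  64  64  64

Answer: 192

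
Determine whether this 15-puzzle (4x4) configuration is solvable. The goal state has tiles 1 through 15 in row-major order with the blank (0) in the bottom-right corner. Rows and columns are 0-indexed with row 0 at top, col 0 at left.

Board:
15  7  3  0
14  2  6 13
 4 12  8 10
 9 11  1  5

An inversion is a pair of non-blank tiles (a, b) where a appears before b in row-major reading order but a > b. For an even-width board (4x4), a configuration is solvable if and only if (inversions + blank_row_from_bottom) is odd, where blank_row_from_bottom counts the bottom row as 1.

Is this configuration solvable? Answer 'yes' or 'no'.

Inversions: 61
Blank is in row 0 (0-indexed from top), which is row 4 counting from the bottom (bottom = 1).
61 + 4 = 65, which is odd, so the puzzle is solvable.

Answer: yes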